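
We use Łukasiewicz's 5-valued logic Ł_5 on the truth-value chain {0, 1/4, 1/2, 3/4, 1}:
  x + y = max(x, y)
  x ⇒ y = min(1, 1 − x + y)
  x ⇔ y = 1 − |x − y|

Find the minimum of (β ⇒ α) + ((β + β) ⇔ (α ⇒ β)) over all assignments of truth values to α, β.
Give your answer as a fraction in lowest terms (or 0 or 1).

Take α = 0, β = 1/2:
β ⇒ α = 1/2 ⇒ 0 = 1/2
β + β = 1/2 + 1/2 = 1/2
α ⇒ β = 0 ⇒ 1/2 = 1
(β + β) ⇔ (α ⇒ β) = 1/2 ⇔ 1 = 1/2
(β ⇒ α) + ((β + β) ⇔ (α ⇒ β)) = 1/2 + 1/2 = 1/2
No assignment yields a value below 1/2, so this is the minimum.

1/2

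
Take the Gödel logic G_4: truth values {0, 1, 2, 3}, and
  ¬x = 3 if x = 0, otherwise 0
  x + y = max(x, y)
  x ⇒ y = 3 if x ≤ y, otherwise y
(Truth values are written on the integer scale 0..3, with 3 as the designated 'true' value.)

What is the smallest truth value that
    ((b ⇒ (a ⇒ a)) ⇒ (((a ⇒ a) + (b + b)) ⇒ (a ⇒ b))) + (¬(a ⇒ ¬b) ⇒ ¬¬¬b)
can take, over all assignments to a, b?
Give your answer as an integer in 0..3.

Take a = 2, b = 1:
a ⇒ a = 2 ⇒ 2 = 3
b ⇒ (a ⇒ a) = 1 ⇒ 3 = 3
a ⇒ a = 2 ⇒ 2 = 3
b + b = 1 + 1 = 1
(a ⇒ a) + (b + b) = 3 + 1 = 3
a ⇒ b = 2 ⇒ 1 = 1
((a ⇒ a) + (b + b)) ⇒ (a ⇒ b) = 3 ⇒ 1 = 1
(b ⇒ (a ⇒ a)) ⇒ (((a ⇒ a) + (b + b)) ⇒ (a ⇒ b)) = 3 ⇒ 1 = 1
¬b = ¬1 = 0
a ⇒ ¬b = 2 ⇒ 0 = 0
¬(a ⇒ ¬b) = ¬0 = 3
¬b = ¬1 = 0
¬¬b = ¬0 = 3
¬¬¬b = ¬3 = 0
¬(a ⇒ ¬b) ⇒ ¬¬¬b = 3 ⇒ 0 = 0
((b ⇒ (a ⇒ a)) ⇒ (((a ⇒ a) + (b + b)) ⇒ (a ⇒ b))) + (¬(a ⇒ ¬b) ⇒ ¬¬¬b) = 1 + 0 = 1
No assignment yields a value below 1, so this is the minimum.

1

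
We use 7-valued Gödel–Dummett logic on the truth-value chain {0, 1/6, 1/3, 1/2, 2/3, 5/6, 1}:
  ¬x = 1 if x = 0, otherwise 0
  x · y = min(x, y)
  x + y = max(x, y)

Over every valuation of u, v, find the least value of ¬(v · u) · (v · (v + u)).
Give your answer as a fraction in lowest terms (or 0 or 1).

0

Take u = 0, v = 0:
v · u = 0 · 0 = 0
¬(v · u) = ¬0 = 1
v + u = 0 + 0 = 0
v · (v + u) = 0 · 0 = 0
¬(v · u) · (v · (v + u)) = 1 · 0 = 0
No assignment yields a value below 0, so this is the minimum.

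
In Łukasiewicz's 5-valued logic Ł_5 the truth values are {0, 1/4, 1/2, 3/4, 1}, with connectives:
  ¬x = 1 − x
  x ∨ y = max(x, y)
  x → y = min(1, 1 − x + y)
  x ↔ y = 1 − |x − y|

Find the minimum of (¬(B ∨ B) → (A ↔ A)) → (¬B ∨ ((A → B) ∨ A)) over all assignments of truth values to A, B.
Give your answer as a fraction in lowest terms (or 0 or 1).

Take A = 1/2, B = 1/4:
B ∨ B = 1/4 ∨ 1/4 = 1/4
¬(B ∨ B) = ¬1/4 = 3/4
A ↔ A = 1/2 ↔ 1/2 = 1
¬(B ∨ B) → (A ↔ A) = 3/4 → 1 = 1
¬B = ¬1/4 = 3/4
A → B = 1/2 → 1/4 = 3/4
(A → B) ∨ A = 3/4 ∨ 1/2 = 3/4
¬B ∨ ((A → B) ∨ A) = 3/4 ∨ 3/4 = 3/4
(¬(B ∨ B) → (A ↔ A)) → (¬B ∨ ((A → B) ∨ A)) = 1 → 3/4 = 3/4
No assignment yields a value below 3/4, so this is the minimum.

3/4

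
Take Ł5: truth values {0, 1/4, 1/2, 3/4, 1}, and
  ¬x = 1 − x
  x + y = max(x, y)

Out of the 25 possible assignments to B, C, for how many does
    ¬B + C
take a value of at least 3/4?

16

value 1: 9 assignments (counts)
value 3/4: 7 assignments (counts)
value 1/2: 5 assignments
value 1/4: 3 assignments
value 0: 1 assignment
So 16 of the 25 assignments meet the threshold.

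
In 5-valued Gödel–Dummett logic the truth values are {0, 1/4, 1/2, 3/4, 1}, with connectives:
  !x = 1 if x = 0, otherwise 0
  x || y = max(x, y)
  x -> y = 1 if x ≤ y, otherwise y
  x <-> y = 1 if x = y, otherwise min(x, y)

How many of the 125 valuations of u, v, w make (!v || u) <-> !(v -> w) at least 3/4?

value 1: 20 assignments (counts)
value 3/4: 4 assignments (counts)
value 1/2: 4 assignments
value 1/4: 4 assignments
value 0: 93 assignments
So 24 of the 125 assignments meet the threshold.

24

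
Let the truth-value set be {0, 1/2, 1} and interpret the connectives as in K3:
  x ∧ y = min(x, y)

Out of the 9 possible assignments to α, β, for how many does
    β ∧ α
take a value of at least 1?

1

α = 0, β = 0 ↦ 0  <
α = 0, β = 1/2 ↦ 0  <
α = 0, β = 1 ↦ 0  <
α = 1/2, β = 0 ↦ 0  <
α = 1/2, β = 1/2 ↦ 1/2  <
α = 1/2, β = 1 ↦ 1/2  <
α = 1, β = 0 ↦ 0  <
α = 1, β = 1/2 ↦ 1/2  <
α = 1, β = 1 ↦ 1  ≥
So 1 of the 9 assignments meets the threshold.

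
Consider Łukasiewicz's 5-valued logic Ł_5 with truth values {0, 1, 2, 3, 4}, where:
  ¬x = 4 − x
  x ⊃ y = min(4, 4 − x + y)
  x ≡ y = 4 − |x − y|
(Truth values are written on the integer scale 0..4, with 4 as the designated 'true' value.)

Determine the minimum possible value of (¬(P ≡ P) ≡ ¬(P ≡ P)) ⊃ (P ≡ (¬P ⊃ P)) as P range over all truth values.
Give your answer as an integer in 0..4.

Take P = 2:
P ≡ P = 2 ≡ 2 = 4
¬(P ≡ P) = ¬4 = 0
P ≡ P = 2 ≡ 2 = 4
¬(P ≡ P) = ¬4 = 0
¬(P ≡ P) ≡ ¬(P ≡ P) = 0 ≡ 0 = 4
¬P = ¬2 = 2
¬P ⊃ P = 2 ⊃ 2 = 4
P ≡ (¬P ⊃ P) = 2 ≡ 4 = 2
(¬(P ≡ P) ≡ ¬(P ≡ P)) ⊃ (P ≡ (¬P ⊃ P)) = 4 ⊃ 2 = 2
No assignment yields a value below 2, so this is the minimum.

2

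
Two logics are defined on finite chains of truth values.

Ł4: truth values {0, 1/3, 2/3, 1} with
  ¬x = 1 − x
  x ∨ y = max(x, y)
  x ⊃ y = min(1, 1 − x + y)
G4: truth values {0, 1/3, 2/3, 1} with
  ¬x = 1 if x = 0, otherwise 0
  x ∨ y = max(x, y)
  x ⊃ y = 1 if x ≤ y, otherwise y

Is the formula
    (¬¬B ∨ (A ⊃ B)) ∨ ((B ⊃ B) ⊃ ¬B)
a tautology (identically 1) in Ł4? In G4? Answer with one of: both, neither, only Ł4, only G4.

In Ł4: at A = 2/3, B = 1/3 the value is 2/3 — not a tautology.
In G4: every assignment gives 1 — tautology.

only G4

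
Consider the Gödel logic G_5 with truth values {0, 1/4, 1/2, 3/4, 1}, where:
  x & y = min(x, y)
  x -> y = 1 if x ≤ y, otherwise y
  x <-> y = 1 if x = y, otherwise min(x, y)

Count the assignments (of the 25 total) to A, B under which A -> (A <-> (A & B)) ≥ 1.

15

value 1: 15 assignments (counts)
value 3/4: 1 assignment
value 1/2: 2 assignments
value 1/4: 3 assignments
value 0: 4 assignments
So 15 of the 25 assignments meet the threshold.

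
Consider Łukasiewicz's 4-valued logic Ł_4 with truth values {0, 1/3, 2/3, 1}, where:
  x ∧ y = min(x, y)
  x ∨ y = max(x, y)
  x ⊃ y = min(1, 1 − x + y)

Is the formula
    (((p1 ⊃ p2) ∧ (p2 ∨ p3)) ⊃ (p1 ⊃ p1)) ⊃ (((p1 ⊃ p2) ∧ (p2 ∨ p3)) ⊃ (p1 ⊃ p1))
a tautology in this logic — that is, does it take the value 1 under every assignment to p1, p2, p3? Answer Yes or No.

At p1 = 2/3, p2 = 1/3, p3 = 0, for instance:
p1 ⊃ p2 = 2/3 ⊃ 1/3 = 2/3
p2 ∨ p3 = 1/3 ∨ 0 = 1/3
(p1 ⊃ p2) ∧ (p2 ∨ p3) = 2/3 ∧ 1/3 = 1/3
p1 ⊃ p1 = 2/3 ⊃ 2/3 = 1
((p1 ⊃ p2) ∧ (p2 ∨ p3)) ⊃ (p1 ⊃ p1) = 1/3 ⊃ 1 = 1
(((p1 ⊃ p2) ∧ (p2 ∨ p3)) ⊃ (p1 ⊃ p1)) ⊃ (((p1 ⊃ p2) ∧ (p2 ∨ p3)) ⊃ (p1 ⊃ p1)) = 1 ⊃ 1 = 1
and checking the remaining 63 assignments likewise gives ≥ 1 in every case.

Yes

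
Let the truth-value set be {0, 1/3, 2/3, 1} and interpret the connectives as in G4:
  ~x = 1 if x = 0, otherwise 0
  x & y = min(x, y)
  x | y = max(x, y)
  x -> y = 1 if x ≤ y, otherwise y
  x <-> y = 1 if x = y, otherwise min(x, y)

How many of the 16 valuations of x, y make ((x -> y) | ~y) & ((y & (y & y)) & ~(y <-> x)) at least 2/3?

x = 0, y = 0 ↦ 0  <
x = 0, y = 1/3 ↦ 1/3  <
x = 0, y = 2/3 ↦ 2/3  ≥
x = 0, y = 1 ↦ 1  ≥
x = 1/3, y = 0 ↦ 0  <
x = 1/3, y = 1/3 ↦ 0  <
x = 1/3, y = 2/3 ↦ 0  <
x = 1/3, y = 1 ↦ 0  <
x = 2/3, y = 0 ↦ 0  <
x = 2/3, y = 1/3 ↦ 0  <
x = 2/3, y = 2/3 ↦ 0  <
x = 2/3, y = 1 ↦ 0  <
x = 1, y = 0 ↦ 0  <
x = 1, y = 1/3 ↦ 0  <
x = 1, y = 2/3 ↦ 0  <
x = 1, y = 1 ↦ 0  <
So 2 of the 16 assignments meet the threshold.

2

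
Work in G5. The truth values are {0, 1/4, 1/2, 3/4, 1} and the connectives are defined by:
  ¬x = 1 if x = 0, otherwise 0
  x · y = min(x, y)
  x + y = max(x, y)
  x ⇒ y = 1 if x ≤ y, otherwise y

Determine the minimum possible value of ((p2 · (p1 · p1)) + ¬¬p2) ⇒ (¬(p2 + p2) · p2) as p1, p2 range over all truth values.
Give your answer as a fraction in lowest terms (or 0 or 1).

0

Take p1 = 0, p2 = 1/4:
p1 · p1 = 0 · 0 = 0
p2 · (p1 · p1) = 1/4 · 0 = 0
¬p2 = ¬1/4 = 0
¬¬p2 = ¬0 = 1
(p2 · (p1 · p1)) + ¬¬p2 = 0 + 1 = 1
p2 + p2 = 1/4 + 1/4 = 1/4
¬(p2 + p2) = ¬1/4 = 0
¬(p2 + p2) · p2 = 0 · 1/4 = 0
((p2 · (p1 · p1)) + ¬¬p2) ⇒ (¬(p2 + p2) · p2) = 1 ⇒ 0 = 0
No assignment yields a value below 0, so this is the minimum.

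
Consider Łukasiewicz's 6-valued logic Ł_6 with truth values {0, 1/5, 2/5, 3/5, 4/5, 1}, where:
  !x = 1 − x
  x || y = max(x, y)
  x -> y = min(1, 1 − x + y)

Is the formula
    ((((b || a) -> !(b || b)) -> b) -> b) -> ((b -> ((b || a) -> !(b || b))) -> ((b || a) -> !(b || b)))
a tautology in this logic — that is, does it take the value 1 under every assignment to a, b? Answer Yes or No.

At a = 3/5, b = 2/5, for instance:
b || a = 2/5 || 3/5 = 3/5
b || b = 2/5 || 2/5 = 2/5
!(b || b) = !2/5 = 3/5
(b || a) -> !(b || b) = 3/5 -> 3/5 = 1
((b || a) -> !(b || b)) -> b = 1 -> 2/5 = 2/5
(((b || a) -> !(b || b)) -> b) -> b = 2/5 -> 2/5 = 1
b -> ((b || a) -> !(b || b)) = 2/5 -> 1 = 1
(b -> ((b || a) -> !(b || b))) -> ((b || a) -> !(b || b)) = 1 -> 1 = 1
((((b || a) -> !(b || b)) -> b) -> b) -> ((b -> ((b || a) -> !(b || b))) -> ((b || a) -> !(b || b))) = 1 -> 1 = 1
and checking the remaining 35 assignments likewise gives ≥ 1 in every case.

Yes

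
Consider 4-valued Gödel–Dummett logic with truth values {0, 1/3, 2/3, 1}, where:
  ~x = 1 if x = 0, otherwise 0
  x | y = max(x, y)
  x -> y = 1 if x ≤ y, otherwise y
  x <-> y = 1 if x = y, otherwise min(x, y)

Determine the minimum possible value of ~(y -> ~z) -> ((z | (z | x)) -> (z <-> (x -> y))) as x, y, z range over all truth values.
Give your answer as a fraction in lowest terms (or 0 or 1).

1/3

Take x = 2/3, y = 1/3, z = 2/3:
~z = ~2/3 = 0
y -> ~z = 1/3 -> 0 = 0
~(y -> ~z) = ~0 = 1
z | x = 2/3 | 2/3 = 2/3
z | (z | x) = 2/3 | 2/3 = 2/3
x -> y = 2/3 -> 1/3 = 1/3
z <-> (x -> y) = 2/3 <-> 1/3 = 1/3
(z | (z | x)) -> (z <-> (x -> y)) = 2/3 -> 1/3 = 1/3
~(y -> ~z) -> ((z | (z | x)) -> (z <-> (x -> y))) = 1 -> 1/3 = 1/3
No assignment yields a value below 1/3, so this is the minimum.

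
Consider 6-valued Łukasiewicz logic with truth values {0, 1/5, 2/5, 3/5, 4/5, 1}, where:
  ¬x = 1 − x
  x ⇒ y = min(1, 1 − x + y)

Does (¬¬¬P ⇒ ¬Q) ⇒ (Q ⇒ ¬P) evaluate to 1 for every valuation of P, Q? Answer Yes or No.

No

Counterexample: take P = 3/5, Q = 3/5.
¬P = ¬3/5 = 2/5
¬¬P = ¬2/5 = 3/5
¬¬¬P = ¬3/5 = 2/5
¬Q = ¬3/5 = 2/5
¬¬¬P ⇒ ¬Q = 2/5 ⇒ 2/5 = 1
¬P = ¬3/5 = 2/5
Q ⇒ ¬P = 3/5 ⇒ 2/5 = 4/5
(¬¬¬P ⇒ ¬Q) ⇒ (Q ⇒ ¬P) = 1 ⇒ 4/5 = 4/5
This gives 4/5 ≠ 1.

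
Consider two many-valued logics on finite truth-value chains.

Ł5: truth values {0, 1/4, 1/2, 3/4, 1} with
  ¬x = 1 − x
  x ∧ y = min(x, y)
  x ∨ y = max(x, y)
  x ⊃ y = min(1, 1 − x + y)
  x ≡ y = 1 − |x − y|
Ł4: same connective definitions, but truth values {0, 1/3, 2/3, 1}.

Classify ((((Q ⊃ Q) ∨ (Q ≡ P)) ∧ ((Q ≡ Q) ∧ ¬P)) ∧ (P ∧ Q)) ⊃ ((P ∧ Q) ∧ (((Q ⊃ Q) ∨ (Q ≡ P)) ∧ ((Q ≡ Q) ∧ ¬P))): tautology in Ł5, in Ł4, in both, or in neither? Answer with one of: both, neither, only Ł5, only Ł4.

In Ł5: every assignment gives 1 — tautology.
In Ł4: every assignment gives 1 — tautology.

both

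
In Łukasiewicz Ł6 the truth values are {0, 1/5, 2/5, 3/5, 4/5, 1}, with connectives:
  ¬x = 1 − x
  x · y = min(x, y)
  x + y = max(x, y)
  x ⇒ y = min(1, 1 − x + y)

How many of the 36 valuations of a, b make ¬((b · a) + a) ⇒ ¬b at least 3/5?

30

value 1: 21 assignments (counts)
value 4/5: 5 assignments (counts)
value 3/5: 4 assignments (counts)
value 2/5: 3 assignments
value 1/5: 2 assignments
value 0: 1 assignment
So 30 of the 36 assignments meet the threshold.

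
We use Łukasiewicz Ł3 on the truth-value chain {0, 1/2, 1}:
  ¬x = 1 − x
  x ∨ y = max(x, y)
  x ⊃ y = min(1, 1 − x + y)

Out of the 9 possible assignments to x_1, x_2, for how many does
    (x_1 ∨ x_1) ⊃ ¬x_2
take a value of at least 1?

x_1 = 0, x_2 = 0 ↦ 1  ≥
x_1 = 0, x_2 = 1/2 ↦ 1  ≥
x_1 = 0, x_2 = 1 ↦ 1  ≥
x_1 = 1/2, x_2 = 0 ↦ 1  ≥
x_1 = 1/2, x_2 = 1/2 ↦ 1  ≥
x_1 = 1/2, x_2 = 1 ↦ 1/2  <
x_1 = 1, x_2 = 0 ↦ 1  ≥
x_1 = 1, x_2 = 1/2 ↦ 1/2  <
x_1 = 1, x_2 = 1 ↦ 0  <
So 6 of the 9 assignments meet the threshold.

6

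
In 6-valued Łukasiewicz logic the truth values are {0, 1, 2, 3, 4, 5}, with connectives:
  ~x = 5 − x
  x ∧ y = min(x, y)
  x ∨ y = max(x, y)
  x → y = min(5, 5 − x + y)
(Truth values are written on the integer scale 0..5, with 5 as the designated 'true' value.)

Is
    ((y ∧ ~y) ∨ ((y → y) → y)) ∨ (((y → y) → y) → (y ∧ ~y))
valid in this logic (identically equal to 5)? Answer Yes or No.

Counterexample: take y = 3.
~y = ~3 = 2
y ∧ ~y = 3 ∧ 2 = 2
y → y = 3 → 3 = 5
(y → y) → y = 5 → 3 = 3
(y ∧ ~y) ∨ ((y → y) → y) = 2 ∨ 3 = 3
y → y = 3 → 3 = 5
(y → y) → y = 5 → 3 = 3
~y = ~3 = 2
y ∧ ~y = 3 ∧ 2 = 2
((y → y) → y) → (y ∧ ~y) = 3 → 2 = 4
((y ∧ ~y) ∨ ((y → y) → y)) ∨ (((y → y) → y) → (y ∧ ~y)) = 3 ∨ 4 = 4
This gives 4 ≠ 5.

No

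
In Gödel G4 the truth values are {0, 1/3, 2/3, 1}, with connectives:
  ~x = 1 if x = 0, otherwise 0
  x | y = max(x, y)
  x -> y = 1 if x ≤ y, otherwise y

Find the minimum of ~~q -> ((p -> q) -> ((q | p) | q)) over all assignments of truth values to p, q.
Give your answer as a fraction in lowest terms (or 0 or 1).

Take p = 0, q = 1/3:
~q = ~1/3 = 0
~~q = ~0 = 1
p -> q = 0 -> 1/3 = 1
q | p = 1/3 | 0 = 1/3
(q | p) | q = 1/3 | 1/3 = 1/3
(p -> q) -> ((q | p) | q) = 1 -> 1/3 = 1/3
~~q -> ((p -> q) -> ((q | p) | q)) = 1 -> 1/3 = 1/3
No assignment yields a value below 1/3, so this is the minimum.

1/3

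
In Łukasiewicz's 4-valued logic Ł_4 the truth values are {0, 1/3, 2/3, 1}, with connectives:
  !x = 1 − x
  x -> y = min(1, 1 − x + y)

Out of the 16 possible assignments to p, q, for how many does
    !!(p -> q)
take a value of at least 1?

p = 0, q = 0 ↦ 1  ≥
p = 0, q = 1/3 ↦ 1  ≥
p = 0, q = 2/3 ↦ 1  ≥
p = 0, q = 1 ↦ 1  ≥
p = 1/3, q = 0 ↦ 2/3  <
p = 1/3, q = 1/3 ↦ 1  ≥
p = 1/3, q = 2/3 ↦ 1  ≥
p = 1/3, q = 1 ↦ 1  ≥
p = 2/3, q = 0 ↦ 1/3  <
p = 2/3, q = 1/3 ↦ 2/3  <
p = 2/3, q = 2/3 ↦ 1  ≥
p = 2/3, q = 1 ↦ 1  ≥
p = 1, q = 0 ↦ 0  <
p = 1, q = 1/3 ↦ 1/3  <
p = 1, q = 2/3 ↦ 2/3  <
p = 1, q = 1 ↦ 1  ≥
So 10 of the 16 assignments meet the threshold.

10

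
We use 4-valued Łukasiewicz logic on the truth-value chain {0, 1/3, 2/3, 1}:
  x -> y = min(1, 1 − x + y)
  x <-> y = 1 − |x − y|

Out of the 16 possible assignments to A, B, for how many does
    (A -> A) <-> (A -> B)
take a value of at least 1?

A = 0, B = 0 ↦ 1  ≥
A = 0, B = 1/3 ↦ 1  ≥
A = 0, B = 2/3 ↦ 1  ≥
A = 0, B = 1 ↦ 1  ≥
A = 1/3, B = 0 ↦ 2/3  <
A = 1/3, B = 1/3 ↦ 1  ≥
A = 1/3, B = 2/3 ↦ 1  ≥
A = 1/3, B = 1 ↦ 1  ≥
A = 2/3, B = 0 ↦ 1/3  <
A = 2/3, B = 1/3 ↦ 2/3  <
A = 2/3, B = 2/3 ↦ 1  ≥
A = 2/3, B = 1 ↦ 1  ≥
A = 1, B = 0 ↦ 0  <
A = 1, B = 1/3 ↦ 1/3  <
A = 1, B = 2/3 ↦ 2/3  <
A = 1, B = 1 ↦ 1  ≥
So 10 of the 16 assignments meet the threshold.

10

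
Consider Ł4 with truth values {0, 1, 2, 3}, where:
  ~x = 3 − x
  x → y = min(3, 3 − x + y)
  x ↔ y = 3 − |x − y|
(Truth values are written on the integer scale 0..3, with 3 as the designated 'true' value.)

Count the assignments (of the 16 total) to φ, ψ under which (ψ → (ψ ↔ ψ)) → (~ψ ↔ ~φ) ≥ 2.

φ = 0, ψ = 0 ↦ 3  ≥
φ = 0, ψ = 1 ↦ 2  ≥
φ = 0, ψ = 2 ↦ 1  <
φ = 0, ψ = 3 ↦ 0  <
φ = 1, ψ = 0 ↦ 2  ≥
φ = 1, ψ = 1 ↦ 3  ≥
φ = 1, ψ = 2 ↦ 2  ≥
φ = 1, ψ = 3 ↦ 1  <
φ = 2, ψ = 0 ↦ 1  <
φ = 2, ψ = 1 ↦ 2  ≥
φ = 2, ψ = 2 ↦ 3  ≥
φ = 2, ψ = 3 ↦ 2  ≥
φ = 3, ψ = 0 ↦ 0  <
φ = 3, ψ = 1 ↦ 1  <
φ = 3, ψ = 2 ↦ 2  ≥
φ = 3, ψ = 3 ↦ 3  ≥
So 10 of the 16 assignments meet the threshold.

10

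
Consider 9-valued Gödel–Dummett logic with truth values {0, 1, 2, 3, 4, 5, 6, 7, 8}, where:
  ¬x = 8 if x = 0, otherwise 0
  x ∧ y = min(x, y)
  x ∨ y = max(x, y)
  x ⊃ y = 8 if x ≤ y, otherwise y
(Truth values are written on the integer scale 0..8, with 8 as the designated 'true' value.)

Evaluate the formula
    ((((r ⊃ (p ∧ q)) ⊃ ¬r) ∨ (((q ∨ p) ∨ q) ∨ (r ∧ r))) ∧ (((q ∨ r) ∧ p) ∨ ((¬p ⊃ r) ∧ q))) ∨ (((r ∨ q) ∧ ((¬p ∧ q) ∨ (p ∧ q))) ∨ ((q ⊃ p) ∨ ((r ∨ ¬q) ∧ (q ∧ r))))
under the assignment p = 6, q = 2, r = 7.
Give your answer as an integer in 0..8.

8

p ∧ q = 6 ∧ 2 = 2
r ⊃ (p ∧ q) = 7 ⊃ 2 = 2
¬r = ¬7 = 0
(r ⊃ (p ∧ q)) ⊃ ¬r = 2 ⊃ 0 = 0
q ∨ p = 2 ∨ 6 = 6
(q ∨ p) ∨ q = 6 ∨ 2 = 6
r ∧ r = 7 ∧ 7 = 7
((q ∨ p) ∨ q) ∨ (r ∧ r) = 6 ∨ 7 = 7
((r ⊃ (p ∧ q)) ⊃ ¬r) ∨ (((q ∨ p) ∨ q) ∨ (r ∧ r)) = 0 ∨ 7 = 7
q ∨ r = 2 ∨ 7 = 7
(q ∨ r) ∧ p = 7 ∧ 6 = 6
¬p = ¬6 = 0
¬p ⊃ r = 0 ⊃ 7 = 8
(¬p ⊃ r) ∧ q = 8 ∧ 2 = 2
((q ∨ r) ∧ p) ∨ ((¬p ⊃ r) ∧ q) = 6 ∨ 2 = 6
(((r ⊃ (p ∧ q)) ⊃ ¬r) ∨ (((q ∨ p) ∨ q) ∨ (r ∧ r))) ∧ (((q ∨ r) ∧ p) ∨ ((¬p ⊃ r) ∧ q)) = 7 ∧ 6 = 6
r ∨ q = 7 ∨ 2 = 7
¬p = ¬6 = 0
¬p ∧ q = 0 ∧ 2 = 0
p ∧ q = 6 ∧ 2 = 2
(¬p ∧ q) ∨ (p ∧ q) = 0 ∨ 2 = 2
(r ∨ q) ∧ ((¬p ∧ q) ∨ (p ∧ q)) = 7 ∧ 2 = 2
q ⊃ p = 2 ⊃ 6 = 8
¬q = ¬2 = 0
r ∨ ¬q = 7 ∨ 0 = 7
q ∧ r = 2 ∧ 7 = 2
(r ∨ ¬q) ∧ (q ∧ r) = 7 ∧ 2 = 2
(q ⊃ p) ∨ ((r ∨ ¬q) ∧ (q ∧ r)) = 8 ∨ 2 = 8
((r ∨ q) ∧ ((¬p ∧ q) ∨ (p ∧ q))) ∨ ((q ⊃ p) ∨ ((r ∨ ¬q) ∧ (q ∧ r))) = 2 ∨ 8 = 8
((((r ⊃ (p ∧ q)) ⊃ ¬r) ∨ (((q ∨ p) ∨ q) ∨ (r ∧ r))) ∧ (((q ∨ r) ∧ p) ∨ ((¬p ⊃ r) ∧ q))) ∨ (((r ∨ q) ∧ ((¬p ∧ q) ∨ (p ∧ q))) ∨ ((q ⊃ p) ∨ ((r ∨ ¬q) ∧ (q ∧ r)))) = 6 ∨ 8 = 8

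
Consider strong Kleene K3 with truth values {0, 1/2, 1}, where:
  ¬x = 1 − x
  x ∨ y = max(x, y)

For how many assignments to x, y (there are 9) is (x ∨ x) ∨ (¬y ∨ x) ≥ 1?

x = 0, y = 0 ↦ 1  ≥
x = 0, y = 1/2 ↦ 1/2  <
x = 0, y = 1 ↦ 0  <
x = 1/2, y = 0 ↦ 1  ≥
x = 1/2, y = 1/2 ↦ 1/2  <
x = 1/2, y = 1 ↦ 1/2  <
x = 1, y = 0 ↦ 1  ≥
x = 1, y = 1/2 ↦ 1  ≥
x = 1, y = 1 ↦ 1  ≥
So 5 of the 9 assignments meet the threshold.

5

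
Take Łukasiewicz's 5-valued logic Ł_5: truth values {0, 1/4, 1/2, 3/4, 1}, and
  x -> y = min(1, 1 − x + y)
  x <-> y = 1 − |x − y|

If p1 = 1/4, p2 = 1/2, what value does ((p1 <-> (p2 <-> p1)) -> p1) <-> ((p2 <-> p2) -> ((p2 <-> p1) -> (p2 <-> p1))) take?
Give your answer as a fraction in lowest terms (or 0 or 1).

p2 <-> p1 = 1/2 <-> 1/4 = 3/4
p1 <-> (p2 <-> p1) = 1/4 <-> 3/4 = 1/2
(p1 <-> (p2 <-> p1)) -> p1 = 1/2 -> 1/4 = 3/4
p2 <-> p2 = 1/2 <-> 1/2 = 1
p2 <-> p1 = 1/2 <-> 1/4 = 3/4
p2 <-> p1 = 1/2 <-> 1/4 = 3/4
(p2 <-> p1) -> (p2 <-> p1) = 3/4 -> 3/4 = 1
(p2 <-> p2) -> ((p2 <-> p1) -> (p2 <-> p1)) = 1 -> 1 = 1
((p1 <-> (p2 <-> p1)) -> p1) <-> ((p2 <-> p2) -> ((p2 <-> p1) -> (p2 <-> p1))) = 3/4 <-> 1 = 3/4

3/4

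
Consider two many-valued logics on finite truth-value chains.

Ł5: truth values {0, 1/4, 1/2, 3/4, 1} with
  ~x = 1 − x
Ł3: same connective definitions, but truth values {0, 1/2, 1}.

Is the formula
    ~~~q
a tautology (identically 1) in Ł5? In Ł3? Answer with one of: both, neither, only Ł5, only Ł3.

In Ł5: at q = 1/4 the value is 3/4 — not a tautology.
In Ł3: at q = 1/2 the value is 1/2 — not a tautology.

neither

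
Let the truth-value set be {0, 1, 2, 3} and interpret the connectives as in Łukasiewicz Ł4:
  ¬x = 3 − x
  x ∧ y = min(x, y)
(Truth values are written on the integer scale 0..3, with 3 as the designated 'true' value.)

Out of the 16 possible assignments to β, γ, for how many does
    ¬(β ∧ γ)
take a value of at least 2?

β = 0, γ = 0 ↦ 3  ≥
β = 0, γ = 1 ↦ 3  ≥
β = 0, γ = 2 ↦ 3  ≥
β = 0, γ = 3 ↦ 3  ≥
β = 1, γ = 0 ↦ 3  ≥
β = 1, γ = 1 ↦ 2  ≥
β = 1, γ = 2 ↦ 2  ≥
β = 1, γ = 3 ↦ 2  ≥
β = 2, γ = 0 ↦ 3  ≥
β = 2, γ = 1 ↦ 2  ≥
β = 2, γ = 2 ↦ 1  <
β = 2, γ = 3 ↦ 1  <
β = 3, γ = 0 ↦ 3  ≥
β = 3, γ = 1 ↦ 2  ≥
β = 3, γ = 2 ↦ 1  <
β = 3, γ = 3 ↦ 0  <
So 12 of the 16 assignments meet the threshold.

12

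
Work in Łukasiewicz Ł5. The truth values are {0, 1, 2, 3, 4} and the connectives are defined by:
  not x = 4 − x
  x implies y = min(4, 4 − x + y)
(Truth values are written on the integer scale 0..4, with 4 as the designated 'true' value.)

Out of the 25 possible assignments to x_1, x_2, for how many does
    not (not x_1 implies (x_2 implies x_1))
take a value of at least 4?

value 4: 1 assignment (counts)
value 3: 1 assignment
value 2: 2 assignments
value 1: 2 assignments
value 0: 19 assignments
So 1 of the 25 assignments meets the threshold.

1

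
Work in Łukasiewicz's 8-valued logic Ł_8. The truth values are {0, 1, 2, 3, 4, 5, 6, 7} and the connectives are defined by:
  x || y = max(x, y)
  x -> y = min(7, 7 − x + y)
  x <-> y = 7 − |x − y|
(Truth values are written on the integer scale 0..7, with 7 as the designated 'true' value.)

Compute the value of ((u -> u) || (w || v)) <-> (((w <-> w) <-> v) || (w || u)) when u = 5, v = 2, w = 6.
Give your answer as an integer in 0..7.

6

u -> u = 5 -> 5 = 7
w || v = 6 || 2 = 6
(u -> u) || (w || v) = 7 || 6 = 7
w <-> w = 6 <-> 6 = 7
(w <-> w) <-> v = 7 <-> 2 = 2
w || u = 6 || 5 = 6
((w <-> w) <-> v) || (w || u) = 2 || 6 = 6
((u -> u) || (w || v)) <-> (((w <-> w) <-> v) || (w || u)) = 7 <-> 6 = 6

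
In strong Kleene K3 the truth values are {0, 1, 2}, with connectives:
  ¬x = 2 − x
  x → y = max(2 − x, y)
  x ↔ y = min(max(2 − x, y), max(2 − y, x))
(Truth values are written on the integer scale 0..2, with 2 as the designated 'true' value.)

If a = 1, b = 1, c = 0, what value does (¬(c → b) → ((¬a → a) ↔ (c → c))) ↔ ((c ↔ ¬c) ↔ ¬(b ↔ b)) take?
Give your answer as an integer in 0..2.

c → b = 0 → 1 = 2
¬(c → b) = ¬2 = 0
¬a = ¬1 = 1
¬a → a = 1 → 1 = 1
c → c = 0 → 0 = 2
(¬a → a) ↔ (c → c) = 1 ↔ 2 = 1
¬(c → b) → ((¬a → a) ↔ (c → c)) = 0 → 1 = 2
¬c = ¬0 = 2
c ↔ ¬c = 0 ↔ 2 = 0
b ↔ b = 1 ↔ 1 = 1
¬(b ↔ b) = ¬1 = 1
(c ↔ ¬c) ↔ ¬(b ↔ b) = 0 ↔ 1 = 1
(¬(c → b) → ((¬a → a) ↔ (c → c))) ↔ ((c ↔ ¬c) ↔ ¬(b ↔ b)) = 2 ↔ 1 = 1

1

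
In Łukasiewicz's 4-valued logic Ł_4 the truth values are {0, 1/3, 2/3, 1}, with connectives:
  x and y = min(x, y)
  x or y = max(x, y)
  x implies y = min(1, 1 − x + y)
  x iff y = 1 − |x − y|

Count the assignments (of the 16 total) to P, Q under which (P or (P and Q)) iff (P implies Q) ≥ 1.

2

P = 0, Q = 0 ↦ 0  <
P = 0, Q = 1/3 ↦ 0  <
P = 0, Q = 2/3 ↦ 0  <
P = 0, Q = 1 ↦ 0  <
P = 1/3, Q = 0 ↦ 2/3  <
P = 1/3, Q = 1/3 ↦ 1/3  <
P = 1/3, Q = 2/3 ↦ 1/3  <
P = 1/3, Q = 1 ↦ 1/3  <
P = 2/3, Q = 0 ↦ 2/3  <
P = 2/3, Q = 1/3 ↦ 1  ≥
P = 2/3, Q = 2/3 ↦ 2/3  <
P = 2/3, Q = 1 ↦ 2/3  <
P = 1, Q = 0 ↦ 0  <
P = 1, Q = 1/3 ↦ 1/3  <
P = 1, Q = 2/3 ↦ 2/3  <
P = 1, Q = 1 ↦ 1  ≥
So 2 of the 16 assignments meet the threshold.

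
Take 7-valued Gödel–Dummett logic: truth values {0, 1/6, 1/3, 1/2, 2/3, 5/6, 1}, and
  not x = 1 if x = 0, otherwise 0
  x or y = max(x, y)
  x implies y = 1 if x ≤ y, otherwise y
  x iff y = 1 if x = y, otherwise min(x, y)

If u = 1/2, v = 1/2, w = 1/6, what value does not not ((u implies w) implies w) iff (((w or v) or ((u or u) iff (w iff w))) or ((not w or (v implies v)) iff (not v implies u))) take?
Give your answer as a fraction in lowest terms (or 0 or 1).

u implies w = 1/2 implies 1/6 = 1/6
(u implies w) implies w = 1/6 implies 1/6 = 1
not ((u implies w) implies w) = not 1 = 0
not not ((u implies w) implies w) = not 0 = 1
w or v = 1/6 or 1/2 = 1/2
u or u = 1/2 or 1/2 = 1/2
w iff w = 1/6 iff 1/6 = 1
(u or u) iff (w iff w) = 1/2 iff 1 = 1/2
(w or v) or ((u or u) iff (w iff w)) = 1/2 or 1/2 = 1/2
not w = not 1/6 = 0
v implies v = 1/2 implies 1/2 = 1
not w or (v implies v) = 0 or 1 = 1
not v = not 1/2 = 0
not v implies u = 0 implies 1/2 = 1
(not w or (v implies v)) iff (not v implies u) = 1 iff 1 = 1
((w or v) or ((u or u) iff (w iff w))) or ((not w or (v implies v)) iff (not v implies u)) = 1/2 or 1 = 1
not not ((u implies w) implies w) iff (((w or v) or ((u or u) iff (w iff w))) or ((not w or (v implies v)) iff (not v implies u))) = 1 iff 1 = 1

1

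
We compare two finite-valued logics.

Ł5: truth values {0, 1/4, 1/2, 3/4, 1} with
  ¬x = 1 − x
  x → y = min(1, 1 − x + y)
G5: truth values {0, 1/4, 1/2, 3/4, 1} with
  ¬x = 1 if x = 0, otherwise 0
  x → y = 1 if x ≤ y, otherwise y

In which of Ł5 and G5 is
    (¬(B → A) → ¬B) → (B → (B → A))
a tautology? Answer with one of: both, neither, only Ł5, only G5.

In Ł5: every assignment gives 1 — tautology.
In G5: at A = 1/4, B = 1/2 the value is 1/4 — not a tautology.

only Ł5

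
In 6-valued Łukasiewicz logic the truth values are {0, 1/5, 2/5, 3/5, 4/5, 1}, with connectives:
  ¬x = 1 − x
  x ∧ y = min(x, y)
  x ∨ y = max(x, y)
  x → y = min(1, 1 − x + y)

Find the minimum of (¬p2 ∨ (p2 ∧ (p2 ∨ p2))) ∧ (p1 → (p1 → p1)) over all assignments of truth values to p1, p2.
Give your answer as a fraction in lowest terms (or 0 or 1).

Take p1 = 0, p2 = 2/5:
¬p2 = ¬2/5 = 3/5
p2 ∨ p2 = 2/5 ∨ 2/5 = 2/5
p2 ∧ (p2 ∨ p2) = 2/5 ∧ 2/5 = 2/5
¬p2 ∨ (p2 ∧ (p2 ∨ p2)) = 3/5 ∨ 2/5 = 3/5
p1 → p1 = 0 → 0 = 1
p1 → (p1 → p1) = 0 → 1 = 1
(¬p2 ∨ (p2 ∧ (p2 ∨ p2))) ∧ (p1 → (p1 → p1)) = 3/5 ∧ 1 = 3/5
No assignment yields a value below 3/5, so this is the minimum.

3/5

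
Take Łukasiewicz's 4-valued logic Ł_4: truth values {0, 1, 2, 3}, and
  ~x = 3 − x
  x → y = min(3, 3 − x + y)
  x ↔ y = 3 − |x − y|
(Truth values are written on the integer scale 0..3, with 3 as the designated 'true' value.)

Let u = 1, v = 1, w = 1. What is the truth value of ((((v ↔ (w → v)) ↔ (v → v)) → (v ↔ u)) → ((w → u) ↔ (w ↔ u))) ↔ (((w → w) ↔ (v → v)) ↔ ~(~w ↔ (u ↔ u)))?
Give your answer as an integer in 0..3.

w → v = 1 → 1 = 3
v ↔ (w → v) = 1 ↔ 3 = 1
v → v = 1 → 1 = 3
(v ↔ (w → v)) ↔ (v → v) = 1 ↔ 3 = 1
v ↔ u = 1 ↔ 1 = 3
((v ↔ (w → v)) ↔ (v → v)) → (v ↔ u) = 1 → 3 = 3
w → u = 1 → 1 = 3
w ↔ u = 1 ↔ 1 = 3
(w → u) ↔ (w ↔ u) = 3 ↔ 3 = 3
(((v ↔ (w → v)) ↔ (v → v)) → (v ↔ u)) → ((w → u) ↔ (w ↔ u)) = 3 → 3 = 3
w → w = 1 → 1 = 3
v → v = 1 → 1 = 3
(w → w) ↔ (v → v) = 3 ↔ 3 = 3
~w = ~1 = 2
u ↔ u = 1 ↔ 1 = 3
~w ↔ (u ↔ u) = 2 ↔ 3 = 2
~(~w ↔ (u ↔ u)) = ~2 = 1
((w → w) ↔ (v → v)) ↔ ~(~w ↔ (u ↔ u)) = 3 ↔ 1 = 1
((((v ↔ (w → v)) ↔ (v → v)) → (v ↔ u)) → ((w → u) ↔ (w ↔ u))) ↔ (((w → w) ↔ (v → v)) ↔ ~(~w ↔ (u ↔ u))) = 3 ↔ 1 = 1

1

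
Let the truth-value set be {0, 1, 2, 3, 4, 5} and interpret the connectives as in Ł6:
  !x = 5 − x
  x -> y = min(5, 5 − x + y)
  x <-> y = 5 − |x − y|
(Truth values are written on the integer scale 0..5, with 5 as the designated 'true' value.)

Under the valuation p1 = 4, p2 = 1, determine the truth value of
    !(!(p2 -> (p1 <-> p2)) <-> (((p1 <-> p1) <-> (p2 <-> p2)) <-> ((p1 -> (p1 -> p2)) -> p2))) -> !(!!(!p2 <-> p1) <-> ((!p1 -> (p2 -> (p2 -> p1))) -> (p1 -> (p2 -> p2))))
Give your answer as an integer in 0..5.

p1 <-> p2 = 4 <-> 1 = 2
p2 -> (p1 <-> p2) = 1 -> 2 = 5
!(p2 -> (p1 <-> p2)) = !5 = 0
p1 <-> p1 = 4 <-> 4 = 5
p2 <-> p2 = 1 <-> 1 = 5
(p1 <-> p1) <-> (p2 <-> p2) = 5 <-> 5 = 5
p1 -> p2 = 4 -> 1 = 2
p1 -> (p1 -> p2) = 4 -> 2 = 3
(p1 -> (p1 -> p2)) -> p2 = 3 -> 1 = 3
((p1 <-> p1) <-> (p2 <-> p2)) <-> ((p1 -> (p1 -> p2)) -> p2) = 5 <-> 3 = 3
!(p2 -> (p1 <-> p2)) <-> (((p1 <-> p1) <-> (p2 <-> p2)) <-> ((p1 -> (p1 -> p2)) -> p2)) = 0 <-> 3 = 2
!(!(p2 -> (p1 <-> p2)) <-> (((p1 <-> p1) <-> (p2 <-> p2)) <-> ((p1 -> (p1 -> p2)) -> p2))) = !2 = 3
!p2 = !1 = 4
!p2 <-> p1 = 4 <-> 4 = 5
!(!p2 <-> p1) = !5 = 0
!!(!p2 <-> p1) = !0 = 5
!p1 = !4 = 1
p2 -> p1 = 1 -> 4 = 5
p2 -> (p2 -> p1) = 1 -> 5 = 5
!p1 -> (p2 -> (p2 -> p1)) = 1 -> 5 = 5
p2 -> p2 = 1 -> 1 = 5
p1 -> (p2 -> p2) = 4 -> 5 = 5
(!p1 -> (p2 -> (p2 -> p1))) -> (p1 -> (p2 -> p2)) = 5 -> 5 = 5
!!(!p2 <-> p1) <-> ((!p1 -> (p2 -> (p2 -> p1))) -> (p1 -> (p2 -> p2))) = 5 <-> 5 = 5
!(!!(!p2 <-> p1) <-> ((!p1 -> (p2 -> (p2 -> p1))) -> (p1 -> (p2 -> p2)))) = !5 = 0
!(!(p2 -> (p1 <-> p2)) <-> (((p1 <-> p1) <-> (p2 <-> p2)) <-> ((p1 -> (p1 -> p2)) -> p2))) -> !(!!(!p2 <-> p1) <-> ((!p1 -> (p2 -> (p2 -> p1))) -> (p1 -> (p2 -> p2)))) = 3 -> 0 = 2

2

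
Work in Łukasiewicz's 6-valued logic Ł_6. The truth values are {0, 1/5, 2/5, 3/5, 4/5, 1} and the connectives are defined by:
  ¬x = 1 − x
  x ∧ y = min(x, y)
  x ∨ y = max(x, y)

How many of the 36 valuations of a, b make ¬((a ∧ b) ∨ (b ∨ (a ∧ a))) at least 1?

1

value 1: 1 assignment (counts)
value 4/5: 3 assignments
value 3/5: 5 assignments
value 2/5: 7 assignments
value 1/5: 9 assignments
value 0: 11 assignments
So 1 of the 36 assignments meets the threshold.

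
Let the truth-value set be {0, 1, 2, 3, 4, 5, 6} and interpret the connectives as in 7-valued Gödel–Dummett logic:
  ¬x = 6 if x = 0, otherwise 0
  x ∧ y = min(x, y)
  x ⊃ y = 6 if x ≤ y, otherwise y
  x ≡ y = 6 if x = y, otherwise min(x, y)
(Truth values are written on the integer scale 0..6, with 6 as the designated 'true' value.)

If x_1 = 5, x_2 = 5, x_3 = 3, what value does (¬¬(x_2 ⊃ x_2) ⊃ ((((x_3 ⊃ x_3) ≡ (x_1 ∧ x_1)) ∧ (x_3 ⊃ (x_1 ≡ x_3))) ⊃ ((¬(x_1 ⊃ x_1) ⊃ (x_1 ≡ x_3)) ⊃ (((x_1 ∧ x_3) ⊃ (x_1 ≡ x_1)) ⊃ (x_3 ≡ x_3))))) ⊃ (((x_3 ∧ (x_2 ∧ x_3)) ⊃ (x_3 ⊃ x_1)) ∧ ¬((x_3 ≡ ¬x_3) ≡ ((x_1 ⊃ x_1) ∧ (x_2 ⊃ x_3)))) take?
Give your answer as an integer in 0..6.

6

x_2 ⊃ x_2 = 5 ⊃ 5 = 6
¬(x_2 ⊃ x_2) = ¬6 = 0
¬¬(x_2 ⊃ x_2) = ¬0 = 6
x_3 ⊃ x_3 = 3 ⊃ 3 = 6
x_1 ∧ x_1 = 5 ∧ 5 = 5
(x_3 ⊃ x_3) ≡ (x_1 ∧ x_1) = 6 ≡ 5 = 5
x_1 ≡ x_3 = 5 ≡ 3 = 3
x_3 ⊃ (x_1 ≡ x_3) = 3 ⊃ 3 = 6
((x_3 ⊃ x_3) ≡ (x_1 ∧ x_1)) ∧ (x_3 ⊃ (x_1 ≡ x_3)) = 5 ∧ 6 = 5
x_1 ⊃ x_1 = 5 ⊃ 5 = 6
¬(x_1 ⊃ x_1) = ¬6 = 0
x_1 ≡ x_3 = 5 ≡ 3 = 3
¬(x_1 ⊃ x_1) ⊃ (x_1 ≡ x_3) = 0 ⊃ 3 = 6
x_1 ∧ x_3 = 5 ∧ 3 = 3
x_1 ≡ x_1 = 5 ≡ 5 = 6
(x_1 ∧ x_3) ⊃ (x_1 ≡ x_1) = 3 ⊃ 6 = 6
x_3 ≡ x_3 = 3 ≡ 3 = 6
((x_1 ∧ x_3) ⊃ (x_1 ≡ x_1)) ⊃ (x_3 ≡ x_3) = 6 ⊃ 6 = 6
(¬(x_1 ⊃ x_1) ⊃ (x_1 ≡ x_3)) ⊃ (((x_1 ∧ x_3) ⊃ (x_1 ≡ x_1)) ⊃ (x_3 ≡ x_3)) = 6 ⊃ 6 = 6
(((x_3 ⊃ x_3) ≡ (x_1 ∧ x_1)) ∧ (x_3 ⊃ (x_1 ≡ x_3))) ⊃ ((¬(x_1 ⊃ x_1) ⊃ (x_1 ≡ x_3)) ⊃ (((x_1 ∧ x_3) ⊃ (x_1 ≡ x_1)) ⊃ (x_3 ≡ x_3))) = 5 ⊃ 6 = 6
¬¬(x_2 ⊃ x_2) ⊃ ((((x_3 ⊃ x_3) ≡ (x_1 ∧ x_1)) ∧ (x_3 ⊃ (x_1 ≡ x_3))) ⊃ ((¬(x_1 ⊃ x_1) ⊃ (x_1 ≡ x_3)) ⊃ (((x_1 ∧ x_3) ⊃ (x_1 ≡ x_1)) ⊃ (x_3 ≡ x_3)))) = 6 ⊃ 6 = 6
x_2 ∧ x_3 = 5 ∧ 3 = 3
x_3 ∧ (x_2 ∧ x_3) = 3 ∧ 3 = 3
x_3 ⊃ x_1 = 3 ⊃ 5 = 6
(x_3 ∧ (x_2 ∧ x_3)) ⊃ (x_3 ⊃ x_1) = 3 ⊃ 6 = 6
¬x_3 = ¬3 = 0
x_3 ≡ ¬x_3 = 3 ≡ 0 = 0
x_1 ⊃ x_1 = 5 ⊃ 5 = 6
x_2 ⊃ x_3 = 5 ⊃ 3 = 3
(x_1 ⊃ x_1) ∧ (x_2 ⊃ x_3) = 6 ∧ 3 = 3
(x_3 ≡ ¬x_3) ≡ ((x_1 ⊃ x_1) ∧ (x_2 ⊃ x_3)) = 0 ≡ 3 = 0
¬((x_3 ≡ ¬x_3) ≡ ((x_1 ⊃ x_1) ∧ (x_2 ⊃ x_3))) = ¬0 = 6
((x_3 ∧ (x_2 ∧ x_3)) ⊃ (x_3 ⊃ x_1)) ∧ ¬((x_3 ≡ ¬x_3) ≡ ((x_1 ⊃ x_1) ∧ (x_2 ⊃ x_3))) = 6 ∧ 6 = 6
(¬¬(x_2 ⊃ x_2) ⊃ ((((x_3 ⊃ x_3) ≡ (x_1 ∧ x_1)) ∧ (x_3 ⊃ (x_1 ≡ x_3))) ⊃ ((¬(x_1 ⊃ x_1) ⊃ (x_1 ≡ x_3)) ⊃ (((x_1 ∧ x_3) ⊃ (x_1 ≡ x_1)) ⊃ (x_3 ≡ x_3))))) ⊃ (((x_3 ∧ (x_2 ∧ x_3)) ⊃ (x_3 ⊃ x_1)) ∧ ¬((x_3 ≡ ¬x_3) ≡ ((x_1 ⊃ x_1) ∧ (x_2 ⊃ x_3)))) = 6 ⊃ 6 = 6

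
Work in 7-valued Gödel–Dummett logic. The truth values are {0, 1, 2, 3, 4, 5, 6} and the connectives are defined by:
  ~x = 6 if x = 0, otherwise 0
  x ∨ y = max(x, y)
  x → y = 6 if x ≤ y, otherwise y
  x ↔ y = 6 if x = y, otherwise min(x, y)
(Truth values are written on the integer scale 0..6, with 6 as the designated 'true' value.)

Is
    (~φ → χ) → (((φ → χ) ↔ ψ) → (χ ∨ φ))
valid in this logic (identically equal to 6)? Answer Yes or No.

No

Counterexample: take φ = 1, ψ = 0, χ = 0.
~φ = ~1 = 0
~φ → χ = 0 → 0 = 6
φ → χ = 1 → 0 = 0
(φ → χ) ↔ ψ = 0 ↔ 0 = 6
χ ∨ φ = 0 ∨ 1 = 1
((φ → χ) ↔ ψ) → (χ ∨ φ) = 6 → 1 = 1
(~φ → χ) → (((φ → χ) ↔ ψ) → (χ ∨ φ)) = 6 → 1 = 1
This gives 1 ≠ 6.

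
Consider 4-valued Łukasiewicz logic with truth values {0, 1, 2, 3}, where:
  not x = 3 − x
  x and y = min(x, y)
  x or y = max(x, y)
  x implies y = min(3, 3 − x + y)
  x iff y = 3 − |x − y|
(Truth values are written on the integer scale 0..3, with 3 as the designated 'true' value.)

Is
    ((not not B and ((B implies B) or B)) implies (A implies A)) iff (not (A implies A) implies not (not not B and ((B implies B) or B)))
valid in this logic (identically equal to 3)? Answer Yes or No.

A = 0, B = 0 ↦ 3
A = 0, B = 1 ↦ 3
A = 0, B = 2 ↦ 3
A = 0, B = 3 ↦ 3
A = 1, B = 0 ↦ 3
A = 1, B = 1 ↦ 3
A = 1, B = 2 ↦ 3
A = 1, B = 3 ↦ 3
A = 2, B = 0 ↦ 3
A = 2, B = 1 ↦ 3
A = 2, B = 2 ↦ 3
A = 2, B = 3 ↦ 3
A = 3, B = 0 ↦ 3
A = 3, B = 1 ↦ 3
A = 3, B = 2 ↦ 3
A = 3, B = 3 ↦ 3
Every assignment gives a value ≥ 3.

Yes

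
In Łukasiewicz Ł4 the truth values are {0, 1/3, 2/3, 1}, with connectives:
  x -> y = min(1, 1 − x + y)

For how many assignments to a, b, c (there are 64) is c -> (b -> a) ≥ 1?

value 1: 54 assignments (counts)
value 2/3: 6 assignments
value 1/3: 3 assignments
value 0: 1 assignment
So 54 of the 64 assignments meet the threshold.

54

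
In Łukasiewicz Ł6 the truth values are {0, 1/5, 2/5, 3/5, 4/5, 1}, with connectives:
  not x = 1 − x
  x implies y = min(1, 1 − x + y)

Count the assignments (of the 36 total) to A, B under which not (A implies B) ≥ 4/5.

value 1: 1 assignment (counts)
value 4/5: 2 assignments (counts)
value 3/5: 3 assignments
value 2/5: 4 assignments
value 1/5: 5 assignments
value 0: 21 assignments
So 3 of the 36 assignments meet the threshold.

3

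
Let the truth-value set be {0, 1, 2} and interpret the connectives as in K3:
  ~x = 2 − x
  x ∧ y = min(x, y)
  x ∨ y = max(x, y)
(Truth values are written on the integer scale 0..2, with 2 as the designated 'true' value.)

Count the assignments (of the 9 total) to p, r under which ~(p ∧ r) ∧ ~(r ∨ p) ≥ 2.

p = 0, r = 0 ↦ 2  ≥
p = 0, r = 1 ↦ 1  <
p = 0, r = 2 ↦ 0  <
p = 1, r = 0 ↦ 1  <
p = 1, r = 1 ↦ 1  <
p = 1, r = 2 ↦ 0  <
p = 2, r = 0 ↦ 0  <
p = 2, r = 1 ↦ 0  <
p = 2, r = 2 ↦ 0  <
So 1 of the 9 assignments meets the threshold.

1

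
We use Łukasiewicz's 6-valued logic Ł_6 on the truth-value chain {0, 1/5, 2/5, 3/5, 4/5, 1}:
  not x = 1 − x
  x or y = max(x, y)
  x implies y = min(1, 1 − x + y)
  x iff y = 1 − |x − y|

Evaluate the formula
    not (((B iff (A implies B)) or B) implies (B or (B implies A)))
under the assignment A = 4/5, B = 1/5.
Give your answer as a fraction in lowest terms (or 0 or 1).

A implies B = 4/5 implies 1/5 = 2/5
B iff (A implies B) = 1/5 iff 2/5 = 4/5
(B iff (A implies B)) or B = 4/5 or 1/5 = 4/5
B implies A = 1/5 implies 4/5 = 1
B or (B implies A) = 1/5 or 1 = 1
((B iff (A implies B)) or B) implies (B or (B implies A)) = 4/5 implies 1 = 1
not (((B iff (A implies B)) or B) implies (B or (B implies A))) = not 1 = 0

0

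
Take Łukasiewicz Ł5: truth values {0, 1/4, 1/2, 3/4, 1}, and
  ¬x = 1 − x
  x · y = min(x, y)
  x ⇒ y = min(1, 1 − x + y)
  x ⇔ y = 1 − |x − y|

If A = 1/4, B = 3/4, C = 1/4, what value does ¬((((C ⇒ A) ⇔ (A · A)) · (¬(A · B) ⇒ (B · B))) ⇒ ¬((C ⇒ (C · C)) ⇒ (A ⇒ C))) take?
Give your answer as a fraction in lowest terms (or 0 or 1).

1/4

C ⇒ A = 1/4 ⇒ 1/4 = 1
A · A = 1/4 · 1/4 = 1/4
(C ⇒ A) ⇔ (A · A) = 1 ⇔ 1/4 = 1/4
A · B = 1/4 · 3/4 = 1/4
¬(A · B) = ¬1/4 = 3/4
B · B = 3/4 · 3/4 = 3/4
¬(A · B) ⇒ (B · B) = 3/4 ⇒ 3/4 = 1
((C ⇒ A) ⇔ (A · A)) · (¬(A · B) ⇒ (B · B)) = 1/4 · 1 = 1/4
C · C = 1/4 · 1/4 = 1/4
C ⇒ (C · C) = 1/4 ⇒ 1/4 = 1
A ⇒ C = 1/4 ⇒ 1/4 = 1
(C ⇒ (C · C)) ⇒ (A ⇒ C) = 1 ⇒ 1 = 1
¬((C ⇒ (C · C)) ⇒ (A ⇒ C)) = ¬1 = 0
(((C ⇒ A) ⇔ (A · A)) · (¬(A · B) ⇒ (B · B))) ⇒ ¬((C ⇒ (C · C)) ⇒ (A ⇒ C)) = 1/4 ⇒ 0 = 3/4
¬((((C ⇒ A) ⇔ (A · A)) · (¬(A · B) ⇒ (B · B))) ⇒ ¬((C ⇒ (C · C)) ⇒ (A ⇒ C))) = ¬3/4 = 1/4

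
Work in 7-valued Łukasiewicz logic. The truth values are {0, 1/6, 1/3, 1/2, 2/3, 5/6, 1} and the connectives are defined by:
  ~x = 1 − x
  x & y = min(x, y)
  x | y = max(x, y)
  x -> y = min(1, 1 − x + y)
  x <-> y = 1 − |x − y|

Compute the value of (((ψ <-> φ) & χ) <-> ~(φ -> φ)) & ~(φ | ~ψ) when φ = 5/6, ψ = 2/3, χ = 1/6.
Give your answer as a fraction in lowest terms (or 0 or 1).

ψ <-> φ = 2/3 <-> 5/6 = 5/6
(ψ <-> φ) & χ = 5/6 & 1/6 = 1/6
φ -> φ = 5/6 -> 5/6 = 1
~(φ -> φ) = ~1 = 0
((ψ <-> φ) & χ) <-> ~(φ -> φ) = 1/6 <-> 0 = 5/6
~ψ = ~2/3 = 1/3
φ | ~ψ = 5/6 | 1/3 = 5/6
~(φ | ~ψ) = ~5/6 = 1/6
(((ψ <-> φ) & χ) <-> ~(φ -> φ)) & ~(φ | ~ψ) = 5/6 & 1/6 = 1/6

1/6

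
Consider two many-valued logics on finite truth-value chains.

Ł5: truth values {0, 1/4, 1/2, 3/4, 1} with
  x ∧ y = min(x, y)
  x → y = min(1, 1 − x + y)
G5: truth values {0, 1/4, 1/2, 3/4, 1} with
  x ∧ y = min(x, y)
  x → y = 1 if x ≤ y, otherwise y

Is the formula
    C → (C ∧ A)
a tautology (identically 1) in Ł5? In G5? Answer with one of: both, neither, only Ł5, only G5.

In Ł5: at A = 0, C = 1/4 the value is 3/4 — not a tautology.
In G5: at A = 0, C = 1/4 the value is 0 — not a tautology.

neither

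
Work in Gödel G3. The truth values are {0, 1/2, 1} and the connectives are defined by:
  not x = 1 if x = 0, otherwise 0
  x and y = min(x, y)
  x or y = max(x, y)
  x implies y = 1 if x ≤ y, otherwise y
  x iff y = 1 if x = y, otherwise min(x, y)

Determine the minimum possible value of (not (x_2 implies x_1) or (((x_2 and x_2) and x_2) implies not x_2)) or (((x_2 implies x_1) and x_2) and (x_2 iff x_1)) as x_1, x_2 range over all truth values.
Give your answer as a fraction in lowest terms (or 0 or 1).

Take x_1 = 1/2, x_2 = 1/2:
x_2 implies x_1 = 1/2 implies 1/2 = 1
not (x_2 implies x_1) = not 1 = 0
x_2 and x_2 = 1/2 and 1/2 = 1/2
(x_2 and x_2) and x_2 = 1/2 and 1/2 = 1/2
not x_2 = not 1/2 = 0
((x_2 and x_2) and x_2) implies not x_2 = 1/2 implies 0 = 0
not (x_2 implies x_1) or (((x_2 and x_2) and x_2) implies not x_2) = 0 or 0 = 0
x_2 implies x_1 = 1/2 implies 1/2 = 1
(x_2 implies x_1) and x_2 = 1 and 1/2 = 1/2
x_2 iff x_1 = 1/2 iff 1/2 = 1
((x_2 implies x_1) and x_2) and (x_2 iff x_1) = 1/2 and 1 = 1/2
(not (x_2 implies x_1) or (((x_2 and x_2) and x_2) implies not x_2)) or (((x_2 implies x_1) and x_2) and (x_2 iff x_1)) = 0 or 1/2 = 1/2
No assignment yields a value below 1/2, so this is the minimum.

1/2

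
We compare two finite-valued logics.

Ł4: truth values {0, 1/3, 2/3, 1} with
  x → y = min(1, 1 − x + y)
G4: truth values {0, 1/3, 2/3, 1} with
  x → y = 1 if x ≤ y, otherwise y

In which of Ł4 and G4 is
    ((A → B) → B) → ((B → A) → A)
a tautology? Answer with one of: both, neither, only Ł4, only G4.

only Ł4

In Ł4: every assignment gives 1 — tautology.
In G4: at A = 1/3, B = 0 the value is 1/3 — not a tautology.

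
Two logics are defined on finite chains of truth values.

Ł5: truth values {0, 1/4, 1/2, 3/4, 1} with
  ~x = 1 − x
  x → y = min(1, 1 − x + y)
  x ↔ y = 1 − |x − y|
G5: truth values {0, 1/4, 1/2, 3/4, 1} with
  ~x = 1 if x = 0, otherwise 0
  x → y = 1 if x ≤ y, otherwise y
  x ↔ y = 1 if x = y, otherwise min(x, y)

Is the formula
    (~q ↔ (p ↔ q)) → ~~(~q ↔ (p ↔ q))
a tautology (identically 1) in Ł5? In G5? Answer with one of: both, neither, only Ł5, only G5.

both

In Ł5: every assignment gives 1 — tautology.
In G5: every assignment gives 1 — tautology.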